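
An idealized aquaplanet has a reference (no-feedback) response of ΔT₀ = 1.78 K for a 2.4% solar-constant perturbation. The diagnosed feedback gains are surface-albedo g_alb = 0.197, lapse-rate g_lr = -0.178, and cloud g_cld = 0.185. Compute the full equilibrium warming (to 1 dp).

2.2 K

Total gain g = 0.197 − 0.178 + 0.185 = 0.204.
Amplification A = 1/(1 − 0.204) = 1.256.
ΔT = 1.78 × 1.256 = 2.2 K.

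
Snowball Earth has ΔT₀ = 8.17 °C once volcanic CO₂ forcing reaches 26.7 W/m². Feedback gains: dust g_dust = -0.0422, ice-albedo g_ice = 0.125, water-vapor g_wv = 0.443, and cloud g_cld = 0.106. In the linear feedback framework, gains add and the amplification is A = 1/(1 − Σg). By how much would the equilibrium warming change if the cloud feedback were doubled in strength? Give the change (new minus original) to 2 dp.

8.97 °C

Original: g = 0.6318, ΔT = 8.17/(1−0.6318) = 22.1890 °C.
With doubled cloud: g' = 0.7378, ΔT' = 8.17/(1−0.7378) = 31.1594 °C.
Change = 31.1594 − 22.1890 = 8.97 °C.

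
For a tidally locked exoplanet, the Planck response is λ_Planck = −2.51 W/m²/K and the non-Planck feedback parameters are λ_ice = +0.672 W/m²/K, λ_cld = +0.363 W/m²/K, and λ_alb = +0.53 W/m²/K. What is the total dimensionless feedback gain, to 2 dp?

Convert to gains: g_ice = 0.672/2.51 = 0.2677; g_cld = 0.363/2.51 = 0.1446; g_alb = 0.53/2.51 = 0.2112.
Total gain g = 0.6235.

0.62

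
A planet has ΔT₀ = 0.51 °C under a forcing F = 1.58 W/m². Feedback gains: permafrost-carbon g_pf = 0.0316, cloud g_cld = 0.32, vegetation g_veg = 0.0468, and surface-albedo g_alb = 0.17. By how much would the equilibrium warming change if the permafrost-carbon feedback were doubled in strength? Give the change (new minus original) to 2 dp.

Original: g = 0.5684, ΔT = 0.51/(1−0.5684) = 1.1816 °C.
With doubled permafrost-carbon: g' = 0.6, ΔT' = 0.51/(1−0.6) = 1.2750 °C.
Change = 1.2750 − 1.1816 = 0.09 °C.

0.09 °C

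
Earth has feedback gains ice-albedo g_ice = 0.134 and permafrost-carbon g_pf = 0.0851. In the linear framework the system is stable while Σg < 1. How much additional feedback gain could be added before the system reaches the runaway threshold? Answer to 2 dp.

0.78

Current total gain = 0.134 + 0.0851 = 0.2191.
Margin to runaway = 1 − 0.2191 = 0.78.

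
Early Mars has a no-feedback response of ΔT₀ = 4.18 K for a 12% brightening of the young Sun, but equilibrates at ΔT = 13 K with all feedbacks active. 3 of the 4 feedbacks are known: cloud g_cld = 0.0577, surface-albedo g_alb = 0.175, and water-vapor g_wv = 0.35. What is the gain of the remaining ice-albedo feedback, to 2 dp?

0.10

Amplification A = ΔT/ΔT₀ = 13/4.18 = 3.11.
Total gain g = 1 − 1/A = 1 − 1/3.11 = 0.6785.
Known gains sum to 0.0577 + 0.175 + 0.35 = 0.5827.
g_ice = 0.6785 − 0.5827 = 0.10.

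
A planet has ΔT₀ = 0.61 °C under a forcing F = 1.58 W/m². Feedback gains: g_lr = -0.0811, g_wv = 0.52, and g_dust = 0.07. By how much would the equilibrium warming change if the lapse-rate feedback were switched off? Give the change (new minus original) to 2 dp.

0.25 °C

Original: g = 0.5089, ΔT = 0.61/(1−0.5089) = 1.2421 °C.
Without lapse-rate: g' = 0.59, ΔT' = 0.61/(1−0.59) = 1.4878 °C.
Change = 1.4878 − 1.2421 = 0.25 °C.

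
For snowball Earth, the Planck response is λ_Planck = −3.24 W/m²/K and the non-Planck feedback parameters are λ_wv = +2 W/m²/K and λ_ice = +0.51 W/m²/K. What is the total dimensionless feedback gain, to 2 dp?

Convert to gains: g_wv = 2/3.24 = 0.6173; g_ice = 0.51/3.24 = 0.1574.
Total gain g = 0.7747.

0.77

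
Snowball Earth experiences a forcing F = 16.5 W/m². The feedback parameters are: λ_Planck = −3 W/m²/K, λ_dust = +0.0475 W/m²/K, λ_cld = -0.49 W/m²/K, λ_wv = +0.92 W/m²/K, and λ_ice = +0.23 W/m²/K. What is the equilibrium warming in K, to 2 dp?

Net feedback parameter λ = (−3) + (+0.0475) + (-0.49) + (+0.92) + (+0.23) = -2.2925 W/m²/K.
ΔT = −F/λ = −16.5/(-2.2925) = 7.20 K.

7.20 K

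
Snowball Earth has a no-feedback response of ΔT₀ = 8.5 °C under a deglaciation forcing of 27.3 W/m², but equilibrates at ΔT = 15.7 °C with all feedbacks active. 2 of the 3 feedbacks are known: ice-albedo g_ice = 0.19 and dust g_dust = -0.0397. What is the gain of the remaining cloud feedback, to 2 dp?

0.31

Amplification A = ΔT/ΔT₀ = 15.7/8.5 = 1.847.
Total gain g = 1 − 1/A = 1 − 1/1.847 = 0.4586.
Known gains sum to 0.19 − 0.0397 = 0.1503.
g_cld = 0.4586 − 0.1503 = 0.31.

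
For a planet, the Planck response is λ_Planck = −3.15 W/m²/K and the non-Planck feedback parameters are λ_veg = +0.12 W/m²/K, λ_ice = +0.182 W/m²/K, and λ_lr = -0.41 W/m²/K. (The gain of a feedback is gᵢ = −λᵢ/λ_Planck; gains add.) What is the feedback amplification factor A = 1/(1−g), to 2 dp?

0.97

Convert to gains: g_veg = 0.12/3.15 = 0.0381; g_ice = 0.182/3.15 = 0.05778; g_lr = -0.41/3.15 = -0.1302.
Total gain g = -0.03432.
A = 1/(1 + 0.03432) = 0.97.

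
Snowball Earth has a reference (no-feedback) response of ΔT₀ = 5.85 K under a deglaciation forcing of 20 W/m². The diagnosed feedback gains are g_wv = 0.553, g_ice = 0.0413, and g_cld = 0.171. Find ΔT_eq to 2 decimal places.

Total gain g = 0.553 + 0.0413 + 0.171 = 0.7653.
Amplification A = 1/(1 − 0.7653) = 4.261.
ΔT = 5.85 × 4.261 = 24.93 K.

24.93 K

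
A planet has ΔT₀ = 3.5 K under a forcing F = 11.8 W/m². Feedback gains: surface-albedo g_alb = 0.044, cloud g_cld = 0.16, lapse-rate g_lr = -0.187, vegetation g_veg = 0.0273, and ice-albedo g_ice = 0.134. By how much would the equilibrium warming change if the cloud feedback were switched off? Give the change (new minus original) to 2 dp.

Original: g = 0.1783, ΔT = 3.5/(1−0.1783) = 4.2595 K.
Without cloud: g' = 0.0183, ΔT' = 3.5/(1−0.0183) = 3.5652 K.
Change = 3.5652 − 4.2595 = -0.69 K.

-0.69 K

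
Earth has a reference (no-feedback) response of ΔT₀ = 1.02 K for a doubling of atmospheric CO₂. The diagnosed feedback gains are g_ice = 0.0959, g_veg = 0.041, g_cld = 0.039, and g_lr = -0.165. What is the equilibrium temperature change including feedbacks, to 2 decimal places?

1.03 K

Total gain g = 0.0959 + 0.041 + 0.039 − 0.165 = 0.0109.
Amplification A = 1/(1 − 0.0109) = 1.011.
ΔT = 1.02 × 1.011 = 1.03 K.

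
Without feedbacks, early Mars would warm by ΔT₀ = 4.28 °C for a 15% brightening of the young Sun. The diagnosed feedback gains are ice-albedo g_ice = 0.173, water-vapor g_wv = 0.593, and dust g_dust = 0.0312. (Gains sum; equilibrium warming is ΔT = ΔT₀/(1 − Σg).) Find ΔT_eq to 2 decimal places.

Total gain g = 0.173 + 0.593 + 0.0312 = 0.7972.
Amplification A = 1/(1 − 0.7972) = 4.931.
ΔT = 4.28 × 4.931 = 21.10 °C.

21.10 °C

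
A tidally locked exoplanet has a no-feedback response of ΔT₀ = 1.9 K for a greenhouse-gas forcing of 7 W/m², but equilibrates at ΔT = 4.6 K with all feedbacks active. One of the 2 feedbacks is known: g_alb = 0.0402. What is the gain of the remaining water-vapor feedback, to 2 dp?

Amplification A = ΔT/ΔT₀ = 4.6/1.9 = 2.421.
Total gain g = 1 − 1/A = 1 − 1/2.421 = 0.5869.
The known gain is 0.0402.
g_wv = 0.5869 − 0.0402 = 0.55.

0.55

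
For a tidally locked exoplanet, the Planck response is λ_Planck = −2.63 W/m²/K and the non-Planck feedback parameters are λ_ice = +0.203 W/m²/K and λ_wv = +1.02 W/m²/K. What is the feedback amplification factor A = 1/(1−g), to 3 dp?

Convert to gains: g_ice = 0.203/2.63 = 0.07719; g_wv = 1.02/2.63 = 0.3878.
Total gain g = 0.46499.
A = 1/(1 − 0.46499) = 1.869.

1.869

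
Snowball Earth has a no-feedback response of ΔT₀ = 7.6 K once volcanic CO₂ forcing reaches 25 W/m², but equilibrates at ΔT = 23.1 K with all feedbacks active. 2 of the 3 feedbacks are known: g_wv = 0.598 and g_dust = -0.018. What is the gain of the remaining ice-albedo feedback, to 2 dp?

0.09

Amplification A = ΔT/ΔT₀ = 23.1/7.6 = 3.039.
Total gain g = 1 − 1/A = 1 − 1/3.039 = 0.6709.
Known gains sum to 0.598 − 0.018 = 0.58.
g_ice = 0.6709 − 0.58 = 0.09.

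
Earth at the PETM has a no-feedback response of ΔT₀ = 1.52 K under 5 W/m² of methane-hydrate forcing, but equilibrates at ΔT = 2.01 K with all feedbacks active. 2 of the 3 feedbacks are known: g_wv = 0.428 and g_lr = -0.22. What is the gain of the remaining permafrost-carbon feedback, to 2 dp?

Amplification A = ΔT/ΔT₀ = 2.01/1.52 = 1.322.
Total gain g = 1 − 1/A = 1 − 1/1.322 = 0.2436.
Known gains sum to 0.428 − 0.22 = 0.208.
g_pf = 0.2436 − 0.208 = 0.04.

0.04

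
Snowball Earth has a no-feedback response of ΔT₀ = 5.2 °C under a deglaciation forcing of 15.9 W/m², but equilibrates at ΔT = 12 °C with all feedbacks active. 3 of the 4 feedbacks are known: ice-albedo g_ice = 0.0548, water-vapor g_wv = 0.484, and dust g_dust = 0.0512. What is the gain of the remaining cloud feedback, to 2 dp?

Amplification A = ΔT/ΔT₀ = 12/5.2 = 2.308.
Total gain g = 1 − 1/A = 1 − 1/2.308 = 0.5667.
Known gains sum to 0.0548 + 0.484 + 0.0512 = 0.59.
g_cld = 0.5667 − 0.59 = -0.02.

-0.02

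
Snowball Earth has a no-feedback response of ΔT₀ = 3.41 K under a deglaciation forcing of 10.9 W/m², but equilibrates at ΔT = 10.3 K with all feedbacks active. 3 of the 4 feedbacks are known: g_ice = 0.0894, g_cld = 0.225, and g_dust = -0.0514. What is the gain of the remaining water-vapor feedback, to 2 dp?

0.41

Amplification A = ΔT/ΔT₀ = 10.3/3.41 = 3.021.
Total gain g = 1 − 1/A = 1 − 1/3.021 = 0.669.
Known gains sum to 0.0894 + 0.225 − 0.0514 = 0.263.
g_wv = 0.669 − 0.263 = 0.41.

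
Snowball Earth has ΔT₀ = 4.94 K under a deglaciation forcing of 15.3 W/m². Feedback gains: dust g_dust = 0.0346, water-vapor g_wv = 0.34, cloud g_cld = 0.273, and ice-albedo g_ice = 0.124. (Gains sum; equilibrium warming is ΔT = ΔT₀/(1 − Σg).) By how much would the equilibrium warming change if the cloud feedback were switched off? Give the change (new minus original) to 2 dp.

Original: g = 0.7716, ΔT = 4.94/(1−0.7716) = 21.6287 K.
Without cloud: g' = 0.4986, ΔT' = 4.94/(1−0.4986) = 9.8524 K.
Change = 9.8524 − 21.6287 = -11.78 K.

-11.78 K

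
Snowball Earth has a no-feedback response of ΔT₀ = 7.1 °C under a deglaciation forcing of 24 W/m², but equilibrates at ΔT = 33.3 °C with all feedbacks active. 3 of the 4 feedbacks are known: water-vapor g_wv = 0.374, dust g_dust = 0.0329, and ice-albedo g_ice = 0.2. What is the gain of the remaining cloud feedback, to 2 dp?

0.18

Amplification A = ΔT/ΔT₀ = 33.3/7.1 = 4.69.
Total gain g = 1 − 1/A = 1 − 1/4.69 = 0.7868.
Known gains sum to 0.374 + 0.0329 + 0.2 = 0.6069.
g_cld = 0.7868 − 0.6069 = 0.18.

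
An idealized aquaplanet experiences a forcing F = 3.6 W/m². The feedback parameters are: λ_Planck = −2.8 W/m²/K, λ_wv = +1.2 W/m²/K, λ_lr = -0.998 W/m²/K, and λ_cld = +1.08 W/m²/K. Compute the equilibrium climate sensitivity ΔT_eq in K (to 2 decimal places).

2.37 K

Net feedback parameter λ = (−2.8) + (+1.2) + (-0.998) + (+1.08) = -1.518 W/m²/K.
ΔT = −F/λ = −3.6/(-1.518) = 2.37 K.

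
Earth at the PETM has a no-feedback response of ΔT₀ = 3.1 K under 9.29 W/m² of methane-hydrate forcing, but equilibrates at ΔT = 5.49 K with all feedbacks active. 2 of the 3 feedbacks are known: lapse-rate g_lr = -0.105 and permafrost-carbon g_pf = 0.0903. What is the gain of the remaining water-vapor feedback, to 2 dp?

0.45

Amplification A = ΔT/ΔT₀ = 5.49/3.1 = 1.771.
Total gain g = 1 − 1/A = 1 − 1/1.771 = 0.4353.
Known gains sum to -0.105 + 0.0903 = -0.0147.
g_wv = 0.4353 + 0.0147 = 0.45.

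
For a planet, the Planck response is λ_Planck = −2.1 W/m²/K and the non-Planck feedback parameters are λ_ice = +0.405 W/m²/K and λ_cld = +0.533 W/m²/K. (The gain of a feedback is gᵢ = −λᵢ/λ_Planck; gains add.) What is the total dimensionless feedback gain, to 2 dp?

0.45

Convert to gains: g_ice = 0.405/2.1 = 0.1929; g_cld = 0.533/2.1 = 0.2538.
Total gain g = 0.4467.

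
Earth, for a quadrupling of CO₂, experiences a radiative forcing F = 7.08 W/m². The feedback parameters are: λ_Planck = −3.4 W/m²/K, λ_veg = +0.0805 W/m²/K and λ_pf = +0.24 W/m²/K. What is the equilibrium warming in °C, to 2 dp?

Net feedback parameter λ = (−3.4) + (+0.0805) + (+0.24) = -3.0795 W/m²/K.
ΔT = −F/λ = −7.08/(-3.0795) = 2.30 °C.

2.30 °C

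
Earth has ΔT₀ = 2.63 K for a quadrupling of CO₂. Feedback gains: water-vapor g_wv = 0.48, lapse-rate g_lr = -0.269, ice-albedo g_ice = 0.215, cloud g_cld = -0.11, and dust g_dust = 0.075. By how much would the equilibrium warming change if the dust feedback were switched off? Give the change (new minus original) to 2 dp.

Original: g = 0.391, ΔT = 2.63/(1−0.391) = 4.3186 K.
Without dust: g' = 0.316, ΔT' = 2.63/(1−0.316) = 3.8450 K.
Change = 3.8450 − 4.3186 = -0.47 K.

-0.47 K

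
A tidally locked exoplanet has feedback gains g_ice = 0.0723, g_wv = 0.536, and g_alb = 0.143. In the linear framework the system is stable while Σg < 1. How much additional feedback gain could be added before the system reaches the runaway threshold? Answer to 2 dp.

0.25

Current total gain = 0.0723 + 0.536 + 0.143 = 0.7513.
Margin to runaway = 1 − 0.7513 = 0.25.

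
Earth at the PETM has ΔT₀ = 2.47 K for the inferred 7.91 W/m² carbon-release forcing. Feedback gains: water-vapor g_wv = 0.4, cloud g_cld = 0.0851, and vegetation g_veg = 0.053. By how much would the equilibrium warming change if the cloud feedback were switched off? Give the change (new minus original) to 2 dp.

-0.83 K

Original: g = 0.5381, ΔT = 2.47/(1−0.5381) = 5.3475 K.
Without cloud: g' = 0.453, ΔT' = 2.47/(1−0.453) = 4.5155 K.
Change = 4.5155 − 5.3475 = -0.83 K.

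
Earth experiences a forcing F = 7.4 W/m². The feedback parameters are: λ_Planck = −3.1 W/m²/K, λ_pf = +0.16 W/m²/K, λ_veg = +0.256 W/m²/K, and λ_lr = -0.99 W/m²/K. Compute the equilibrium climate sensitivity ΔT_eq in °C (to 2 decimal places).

Net feedback parameter λ = (−3.1) + (+0.16) + (+0.256) + (-0.99) = -3.674 W/m²/K.
ΔT = −F/λ = −7.4/(-3.674) = 2.01 °C.

2.01 °C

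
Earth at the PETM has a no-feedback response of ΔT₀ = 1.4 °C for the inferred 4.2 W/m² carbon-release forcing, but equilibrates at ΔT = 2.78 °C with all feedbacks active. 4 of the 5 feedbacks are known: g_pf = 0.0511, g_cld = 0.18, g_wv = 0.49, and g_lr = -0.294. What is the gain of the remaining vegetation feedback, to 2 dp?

0.07

Amplification A = ΔT/ΔT₀ = 2.78/1.4 = 1.986.
Total gain g = 1 − 1/A = 1 − 1/1.986 = 0.4965.
Known gains sum to 0.0511 + 0.18 + 0.49 − 0.294 = 0.4271.
g_veg = 0.4965 − 0.4271 = 0.07.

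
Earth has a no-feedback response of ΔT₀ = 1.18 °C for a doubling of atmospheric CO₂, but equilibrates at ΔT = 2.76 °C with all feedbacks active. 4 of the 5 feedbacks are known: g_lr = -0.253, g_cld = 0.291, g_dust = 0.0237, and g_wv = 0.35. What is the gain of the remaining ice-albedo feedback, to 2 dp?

Amplification A = ΔT/ΔT₀ = 2.76/1.18 = 2.339.
Total gain g = 1 − 1/A = 1 − 1/2.339 = 0.5725.
Known gains sum to -0.253 + 0.291 + 0.0237 + 0.35 = 0.4117.
g_ice = 0.5725 − 0.4117 = 0.16.

0.16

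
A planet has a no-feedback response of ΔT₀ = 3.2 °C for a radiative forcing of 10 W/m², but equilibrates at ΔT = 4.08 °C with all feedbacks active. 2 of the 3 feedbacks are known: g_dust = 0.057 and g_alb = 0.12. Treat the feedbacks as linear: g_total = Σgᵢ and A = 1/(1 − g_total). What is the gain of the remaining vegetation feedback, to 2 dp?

Amplification A = ΔT/ΔT₀ = 4.08/3.2 = 1.275.
Total gain g = 1 − 1/A = 1 − 1/1.275 = 0.2157.
Known gains sum to 0.057 + 0.12 = 0.177.
g_veg = 0.2157 − 0.177 = 0.04.

0.04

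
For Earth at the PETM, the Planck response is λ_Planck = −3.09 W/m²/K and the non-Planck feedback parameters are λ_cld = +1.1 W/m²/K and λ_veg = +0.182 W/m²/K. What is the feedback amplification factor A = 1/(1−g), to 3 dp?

1.709

Convert to gains: g_cld = 1.1/3.09 = 0.356; g_veg = 0.182/3.09 = 0.0589.
Total gain g = 0.4149.
A = 1/(1 − 0.4149) = 1.709.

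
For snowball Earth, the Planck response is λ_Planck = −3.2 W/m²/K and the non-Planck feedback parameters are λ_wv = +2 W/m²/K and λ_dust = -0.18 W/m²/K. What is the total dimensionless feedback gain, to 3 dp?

0.569

Convert to gains: g_wv = 2/3.2 = 0.625; g_dust = -0.18/3.2 = -0.05625.
Total gain g = 0.56875.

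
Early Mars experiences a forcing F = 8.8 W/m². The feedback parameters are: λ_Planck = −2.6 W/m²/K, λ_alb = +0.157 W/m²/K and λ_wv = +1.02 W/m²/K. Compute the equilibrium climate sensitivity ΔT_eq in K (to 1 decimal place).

6.2 K

Net feedback parameter λ = (−2.6) + (+0.157) + (+1.02) = -1.423 W/m²/K.
ΔT = −F/λ = −8.8/(-1.423) = 6.2 K.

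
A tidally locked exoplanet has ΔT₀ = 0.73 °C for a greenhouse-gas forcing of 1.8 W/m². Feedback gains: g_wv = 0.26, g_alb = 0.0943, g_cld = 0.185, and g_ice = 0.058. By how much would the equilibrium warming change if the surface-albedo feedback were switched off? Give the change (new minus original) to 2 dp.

Original: g = 0.5973, ΔT = 0.73/(1−0.5973) = 1.8128 °C.
Without surface-albedo: g' = 0.503, ΔT' = 0.73/(1−0.503) = 1.4688 °C.
Change = 1.4688 − 1.8128 = -0.34 °C.

-0.34 °C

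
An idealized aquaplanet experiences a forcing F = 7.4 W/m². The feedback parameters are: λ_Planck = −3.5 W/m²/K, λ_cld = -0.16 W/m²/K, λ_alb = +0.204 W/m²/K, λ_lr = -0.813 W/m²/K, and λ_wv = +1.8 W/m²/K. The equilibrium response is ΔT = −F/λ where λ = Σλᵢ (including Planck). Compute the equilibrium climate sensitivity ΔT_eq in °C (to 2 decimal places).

Net feedback parameter λ = (−3.5) + (-0.16) + (+0.204) + (-0.813) + (+1.8) = -2.469 W/m²/K.
ΔT = −F/λ = −7.4/(-2.469) = 3.00 °C.

3.00 °C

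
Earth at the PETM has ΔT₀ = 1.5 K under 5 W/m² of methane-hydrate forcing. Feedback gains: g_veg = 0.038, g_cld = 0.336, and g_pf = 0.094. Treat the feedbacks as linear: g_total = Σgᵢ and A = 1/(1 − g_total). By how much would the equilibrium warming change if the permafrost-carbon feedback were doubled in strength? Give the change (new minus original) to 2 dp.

Original: g = 0.468, ΔT = 1.5/(1−0.468) = 2.8195 K.
With doubled permafrost-carbon: g' = 0.562, ΔT' = 1.5/(1−0.562) = 3.4247 K.
Change = 3.4247 − 2.8195 = 0.61 K.

0.61 K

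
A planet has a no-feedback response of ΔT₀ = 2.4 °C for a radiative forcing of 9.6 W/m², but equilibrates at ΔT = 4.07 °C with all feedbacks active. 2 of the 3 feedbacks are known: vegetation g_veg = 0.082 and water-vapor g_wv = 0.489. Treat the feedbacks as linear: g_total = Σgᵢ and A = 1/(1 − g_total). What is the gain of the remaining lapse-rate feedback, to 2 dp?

Amplification A = ΔT/ΔT₀ = 4.07/2.4 = 1.696.
Total gain g = 1 − 1/A = 1 − 1/1.696 = 0.4104.
Known gains sum to 0.082 + 0.489 = 0.571.
g_lr = 0.4104 − 0.571 = -0.16.

-0.16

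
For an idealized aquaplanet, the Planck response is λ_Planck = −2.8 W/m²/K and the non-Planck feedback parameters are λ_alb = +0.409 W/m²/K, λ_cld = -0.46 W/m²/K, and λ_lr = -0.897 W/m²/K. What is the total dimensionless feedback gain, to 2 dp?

-0.34

Convert to gains: g_alb = 0.409/2.8 = 0.1461; g_cld = -0.46/2.8 = -0.1643; g_lr = -0.897/2.8 = -0.3204.
Total gain g = -0.3386.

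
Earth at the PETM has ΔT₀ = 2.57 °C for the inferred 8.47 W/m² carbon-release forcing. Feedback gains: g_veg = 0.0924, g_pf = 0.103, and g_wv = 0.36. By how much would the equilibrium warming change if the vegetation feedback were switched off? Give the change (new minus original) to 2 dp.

-0.99 °C

Original: g = 0.5554, ΔT = 2.57/(1−0.5554) = 5.7805 °C.
Without vegetation: g' = 0.463, ΔT' = 2.57/(1−0.463) = 4.7858 °C.
Change = 4.7858 − 5.7805 = -0.99 °C.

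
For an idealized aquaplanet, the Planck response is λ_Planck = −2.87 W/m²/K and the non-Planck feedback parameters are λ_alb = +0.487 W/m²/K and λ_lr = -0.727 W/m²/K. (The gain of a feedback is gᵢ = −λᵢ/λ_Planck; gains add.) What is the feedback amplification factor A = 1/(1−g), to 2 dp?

0.92

Convert to gains: g_alb = 0.487/2.87 = 0.1697; g_lr = -0.727/2.87 = -0.2533.
Total gain g = -0.0836.
A = 1/(1 + 0.0836) = 0.92.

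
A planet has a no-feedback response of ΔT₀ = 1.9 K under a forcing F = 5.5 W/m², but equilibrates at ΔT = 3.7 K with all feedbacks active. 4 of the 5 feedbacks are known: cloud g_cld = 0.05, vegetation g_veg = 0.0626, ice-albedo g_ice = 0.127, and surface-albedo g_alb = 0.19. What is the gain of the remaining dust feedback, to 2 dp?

0.06

Amplification A = ΔT/ΔT₀ = 3.7/1.9 = 1.947.
Total gain g = 1 − 1/A = 1 − 1/1.947 = 0.4864.
Known gains sum to 0.05 + 0.0626 + 0.127 + 0.19 = 0.4296.
g_dust = 0.4864 − 0.4296 = 0.06.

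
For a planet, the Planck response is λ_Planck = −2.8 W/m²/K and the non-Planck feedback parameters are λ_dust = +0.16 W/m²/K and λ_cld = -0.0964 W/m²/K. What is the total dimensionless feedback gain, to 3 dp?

0.023

Convert to gains: g_dust = 0.16/2.8 = 0.05714; g_cld = -0.0964/2.8 = -0.03443.
Total gain g = 0.02271.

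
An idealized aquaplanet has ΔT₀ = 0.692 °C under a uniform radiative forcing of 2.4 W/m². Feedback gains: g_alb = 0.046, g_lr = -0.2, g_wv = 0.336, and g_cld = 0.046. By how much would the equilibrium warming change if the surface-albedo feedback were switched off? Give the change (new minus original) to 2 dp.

Original: g = 0.228, ΔT = 0.692/(1−0.228) = 0.8964 °C.
Without surface-albedo: g' = 0.182, ΔT' = 0.692/(1−0.182) = 0.8460 °C.
Change = 0.8460 − 0.8964 = -0.05 °C.

-0.05 °C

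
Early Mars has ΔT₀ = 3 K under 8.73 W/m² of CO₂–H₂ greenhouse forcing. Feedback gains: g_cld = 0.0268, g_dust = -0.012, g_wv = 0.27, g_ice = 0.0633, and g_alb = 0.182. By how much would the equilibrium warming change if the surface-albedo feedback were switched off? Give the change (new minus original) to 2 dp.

-1.78 K

Original: g = 0.5301, ΔT = 3/(1−0.5301) = 6.3843 K.
Without surface-albedo: g' = 0.3481, ΔT' = 3/(1−0.3481) = 4.6019 K.
Change = 4.6019 − 6.3843 = -1.78 K.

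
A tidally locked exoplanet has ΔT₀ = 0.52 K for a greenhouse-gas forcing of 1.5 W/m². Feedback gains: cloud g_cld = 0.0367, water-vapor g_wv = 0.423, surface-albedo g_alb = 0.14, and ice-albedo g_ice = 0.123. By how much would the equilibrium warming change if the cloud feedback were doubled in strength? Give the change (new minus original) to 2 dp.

Original: g = 0.7227, ΔT = 0.52/(1−0.7227) = 1.8752 K.
With doubled cloud: g' = 0.7594, ΔT' = 0.52/(1−0.7594) = 2.1613 K.
Change = 2.1613 − 1.8752 = 0.29 K.

0.29 K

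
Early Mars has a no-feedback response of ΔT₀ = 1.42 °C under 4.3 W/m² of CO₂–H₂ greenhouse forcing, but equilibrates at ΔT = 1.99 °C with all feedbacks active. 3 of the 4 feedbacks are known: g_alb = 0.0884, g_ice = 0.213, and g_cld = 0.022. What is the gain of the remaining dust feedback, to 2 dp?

-0.04

Amplification A = ΔT/ΔT₀ = 1.99/1.42 = 1.401.
Total gain g = 1 − 1/A = 1 − 1/1.401 = 0.2862.
Known gains sum to 0.0884 + 0.213 + 0.022 = 0.3234.
g_dust = 0.2862 − 0.3234 = -0.04.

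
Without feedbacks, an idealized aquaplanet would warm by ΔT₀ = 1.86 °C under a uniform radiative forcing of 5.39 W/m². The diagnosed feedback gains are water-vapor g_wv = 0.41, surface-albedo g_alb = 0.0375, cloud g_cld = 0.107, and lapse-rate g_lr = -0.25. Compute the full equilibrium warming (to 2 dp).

Total gain g = 0.41 + 0.0375 + 0.107 − 0.25 = 0.3045.
Amplification A = 1/(1 − 0.3045) = 1.438.
ΔT = 1.86 × 1.438 = 2.67 °C.

2.67 °C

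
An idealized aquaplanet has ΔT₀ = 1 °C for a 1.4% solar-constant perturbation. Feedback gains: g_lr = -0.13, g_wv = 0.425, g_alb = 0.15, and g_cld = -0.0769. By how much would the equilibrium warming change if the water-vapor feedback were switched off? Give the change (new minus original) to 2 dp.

-0.64 °C

Original: g = 0.3681, ΔT = 1/(1−0.3681) = 1.5825 °C.
Without water-vapor: g' = -0.0569, ΔT' = 1/(1+0.0569) = 0.9462 °C.
Change = 0.9462 − 1.5825 = -0.64 °C.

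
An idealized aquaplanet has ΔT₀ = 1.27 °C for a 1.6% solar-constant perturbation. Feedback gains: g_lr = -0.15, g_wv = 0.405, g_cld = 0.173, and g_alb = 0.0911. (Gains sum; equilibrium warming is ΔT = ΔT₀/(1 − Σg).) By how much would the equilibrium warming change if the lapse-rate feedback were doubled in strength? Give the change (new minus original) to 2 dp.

Original: g = 0.5191, ΔT = 1.27/(1−0.5191) = 2.6409 °C.
With doubled lapse-rate: g' = 0.3691, ΔT' = 1.27/(1−0.3691) = 2.0130 °C.
Change = 2.0130 − 2.6409 = -0.63 °C.

-0.63 °C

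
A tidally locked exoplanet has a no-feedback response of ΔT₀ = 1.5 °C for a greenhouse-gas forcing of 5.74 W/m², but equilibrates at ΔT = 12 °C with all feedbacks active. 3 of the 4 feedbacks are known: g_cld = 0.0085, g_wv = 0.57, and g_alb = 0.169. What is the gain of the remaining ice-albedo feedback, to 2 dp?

Amplification A = ΔT/ΔT₀ = 12/1.5 = 8.
Total gain g = 1 − 1/A = 1 − 1/8 = 0.875.
Known gains sum to 0.0085 + 0.57 + 0.169 = 0.7475.
g_ice = 0.875 − 0.7475 = 0.13.

0.13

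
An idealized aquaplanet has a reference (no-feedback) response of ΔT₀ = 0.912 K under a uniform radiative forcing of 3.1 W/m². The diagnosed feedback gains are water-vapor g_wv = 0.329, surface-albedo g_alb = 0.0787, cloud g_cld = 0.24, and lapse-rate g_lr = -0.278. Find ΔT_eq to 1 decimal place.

Total gain g = 0.329 + 0.0787 + 0.24 − 0.278 = 0.3697.
Amplification A = 1/(1 − 0.3697) = 1.587.
ΔT = 0.912 × 1.587 = 1.4 K.

1.4 K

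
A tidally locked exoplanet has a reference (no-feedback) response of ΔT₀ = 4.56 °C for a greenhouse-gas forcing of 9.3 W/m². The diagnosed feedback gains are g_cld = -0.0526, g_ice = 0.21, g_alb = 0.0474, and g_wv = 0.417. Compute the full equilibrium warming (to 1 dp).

12.1 °C

Total gain g = -0.0526 + 0.21 + 0.0474 + 0.417 = 0.6218.
Amplification A = 1/(1 − 0.6218) = 2.644.
ΔT = 4.56 × 2.644 = 12.1 °C.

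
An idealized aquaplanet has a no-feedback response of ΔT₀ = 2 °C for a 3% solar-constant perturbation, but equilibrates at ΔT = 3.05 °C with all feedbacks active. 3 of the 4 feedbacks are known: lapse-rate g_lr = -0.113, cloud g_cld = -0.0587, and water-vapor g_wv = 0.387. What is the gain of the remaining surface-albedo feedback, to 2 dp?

0.13

Amplification A = ΔT/ΔT₀ = 3.05/2 = 1.525.
Total gain g = 1 − 1/A = 1 − 1/1.525 = 0.3443.
Known gains sum to -0.113 − 0.0587 + 0.387 = 0.2153.
g_alb = 0.3443 − 0.2153 = 0.13.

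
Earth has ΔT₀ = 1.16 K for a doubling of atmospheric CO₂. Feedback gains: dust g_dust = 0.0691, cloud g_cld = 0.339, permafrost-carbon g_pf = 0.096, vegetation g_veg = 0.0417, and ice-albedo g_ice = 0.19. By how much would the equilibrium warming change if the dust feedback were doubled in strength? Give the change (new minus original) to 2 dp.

1.56 K

Original: g = 0.7358, ΔT = 1.16/(1−0.7358) = 4.3906 K.
With doubled dust: g' = 0.8049, ΔT' = 1.16/(1−0.8049) = 5.9457 K.
Change = 5.9457 − 4.3906 = 1.56 K.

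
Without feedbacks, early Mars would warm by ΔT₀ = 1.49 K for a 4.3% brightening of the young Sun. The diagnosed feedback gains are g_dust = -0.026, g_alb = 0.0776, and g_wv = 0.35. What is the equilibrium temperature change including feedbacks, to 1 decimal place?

2.5 K

Total gain g = -0.026 + 0.0776 + 0.35 = 0.4016.
Amplification A = 1/(1 − 0.4016) = 1.671.
ΔT = 1.49 × 1.671 = 2.5 K.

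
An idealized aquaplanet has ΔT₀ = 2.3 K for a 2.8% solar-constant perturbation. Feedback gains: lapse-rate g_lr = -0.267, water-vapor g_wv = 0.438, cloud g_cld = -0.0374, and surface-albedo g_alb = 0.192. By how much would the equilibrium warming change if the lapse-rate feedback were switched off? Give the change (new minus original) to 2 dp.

2.24 K

Original: g = 0.3256, ΔT = 2.3/(1−0.3256) = 3.4104 K.
Without lapse-rate: g' = 0.5926, ΔT' = 2.3/(1−0.5926) = 5.6456 K.
Change = 5.6456 − 3.4104 = 2.24 K.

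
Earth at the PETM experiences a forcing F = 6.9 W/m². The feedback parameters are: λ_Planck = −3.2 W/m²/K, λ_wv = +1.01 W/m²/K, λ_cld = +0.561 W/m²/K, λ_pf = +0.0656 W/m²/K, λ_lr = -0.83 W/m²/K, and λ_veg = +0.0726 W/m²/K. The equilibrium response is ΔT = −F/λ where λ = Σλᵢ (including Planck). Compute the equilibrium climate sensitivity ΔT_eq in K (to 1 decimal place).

Net feedback parameter λ = (−3.2) + (+1.01) + (+0.561) + (+0.0656) + (-0.83) + (+0.0726) = -2.3208 W/m²/K.
ΔT = −F/λ = −6.9/(-2.3208) = 3.0 K.

3.0 K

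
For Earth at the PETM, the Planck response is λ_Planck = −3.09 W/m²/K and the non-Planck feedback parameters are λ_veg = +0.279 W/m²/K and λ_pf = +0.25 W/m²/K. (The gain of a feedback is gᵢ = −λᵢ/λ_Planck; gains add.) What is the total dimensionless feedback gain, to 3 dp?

Convert to gains: g_veg = 0.279/3.09 = 0.09029; g_pf = 0.25/3.09 = 0.08091.
Total gain g = 0.1712.

0.171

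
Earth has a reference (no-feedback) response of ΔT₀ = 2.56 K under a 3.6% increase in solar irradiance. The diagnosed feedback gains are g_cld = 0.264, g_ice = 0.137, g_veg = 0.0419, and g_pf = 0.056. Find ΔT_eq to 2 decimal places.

Total gain g = 0.264 + 0.137 + 0.0419 + 0.056 = 0.4989.
Amplification A = 1/(1 − 0.4989) = 1.996.
ΔT = 2.56 × 1.996 = 5.11 K.

5.11 K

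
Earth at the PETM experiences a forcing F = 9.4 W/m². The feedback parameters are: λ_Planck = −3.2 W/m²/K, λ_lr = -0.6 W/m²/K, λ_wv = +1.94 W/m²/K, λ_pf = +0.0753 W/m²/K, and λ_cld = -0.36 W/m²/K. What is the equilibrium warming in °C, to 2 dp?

4.38 °C

Net feedback parameter λ = (−3.2) + (-0.6) + (+1.94) + (+0.0753) + (-0.36) = -2.1447 W/m²/K.
ΔT = −F/λ = −9.4/(-2.1447) = 4.38 °C.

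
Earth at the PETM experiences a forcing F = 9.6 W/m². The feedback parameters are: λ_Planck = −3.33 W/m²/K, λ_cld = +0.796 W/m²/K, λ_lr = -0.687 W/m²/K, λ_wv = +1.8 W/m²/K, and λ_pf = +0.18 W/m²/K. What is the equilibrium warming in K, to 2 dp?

Net feedback parameter λ = (−3.33) + (+0.796) + (-0.687) + (+1.8) + (+0.18) = -1.241 W/m²/K.
ΔT = −F/λ = −9.6/(-1.241) = 7.74 K.

7.74 K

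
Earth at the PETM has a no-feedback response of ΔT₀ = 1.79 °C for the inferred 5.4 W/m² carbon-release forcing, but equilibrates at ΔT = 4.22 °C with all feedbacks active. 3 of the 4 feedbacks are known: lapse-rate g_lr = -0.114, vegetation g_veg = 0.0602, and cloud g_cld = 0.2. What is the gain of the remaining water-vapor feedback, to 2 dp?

Amplification A = ΔT/ΔT₀ = 4.22/1.79 = 2.358.
Total gain g = 1 − 1/A = 1 − 1/2.358 = 0.5759.
Known gains sum to -0.114 + 0.0602 + 0.2 = 0.1462.
g_wv = 0.5759 − 0.1462 = 0.43.

0.43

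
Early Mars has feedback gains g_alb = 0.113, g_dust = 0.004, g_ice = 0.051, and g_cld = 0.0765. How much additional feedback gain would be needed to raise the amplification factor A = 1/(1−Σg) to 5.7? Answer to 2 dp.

0.58

Current total gain = 0.2445.
Target gain for A = 5.7: g* = 1 − 1/5.7 = 0.8246.
Additional gain needed = 0.8246 − 0.2445 = 0.58.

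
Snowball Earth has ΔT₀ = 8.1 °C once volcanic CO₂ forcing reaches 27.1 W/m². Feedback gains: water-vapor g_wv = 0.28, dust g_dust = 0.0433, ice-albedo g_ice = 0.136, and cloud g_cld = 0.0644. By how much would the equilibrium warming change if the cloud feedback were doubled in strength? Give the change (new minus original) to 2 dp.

Original: g = 0.5237, ΔT = 8.1/(1−0.5237) = 17.0061 °C.
With doubled cloud: g' = 0.5881, ΔT' = 8.1/(1−0.5881) = 19.6650 °C.
Change = 19.6650 − 17.0061 = 2.66 °C.

2.66 °C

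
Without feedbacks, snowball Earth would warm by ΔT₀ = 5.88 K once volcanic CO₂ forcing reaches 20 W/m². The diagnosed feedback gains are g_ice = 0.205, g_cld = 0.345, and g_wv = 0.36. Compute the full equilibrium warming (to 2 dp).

Total gain g = 0.205 + 0.345 + 0.36 = 0.91.
Amplification A = 1/(1 − 0.91) = 11.11.
ΔT = 5.88 × 11.11 = 65.33 K.

65.33 K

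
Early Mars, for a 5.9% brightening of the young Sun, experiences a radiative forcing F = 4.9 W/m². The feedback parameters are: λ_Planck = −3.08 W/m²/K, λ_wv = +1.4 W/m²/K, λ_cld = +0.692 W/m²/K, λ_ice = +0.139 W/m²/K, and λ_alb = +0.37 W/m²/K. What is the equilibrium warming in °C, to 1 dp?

10.2 °C

Net feedback parameter λ = (−3.08) + (+1.4) + (+0.692) + (+0.139) + (+0.37) = -0.479 W/m²/K.
ΔT = −F/λ = −4.9/(-0.479) = 10.2 °C.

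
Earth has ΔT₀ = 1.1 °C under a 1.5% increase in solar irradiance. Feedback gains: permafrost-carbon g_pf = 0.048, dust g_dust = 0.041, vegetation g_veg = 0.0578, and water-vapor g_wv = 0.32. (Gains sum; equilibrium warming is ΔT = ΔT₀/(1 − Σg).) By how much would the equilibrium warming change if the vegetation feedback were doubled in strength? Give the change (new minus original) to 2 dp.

0.25 °C

Original: g = 0.4668, ΔT = 1.1/(1−0.4668) = 2.0630 °C.
With doubled vegetation: g' = 0.5246, ΔT' = 1.1/(1−0.5246) = 2.3138 °C.
Change = 2.3138 − 2.0630 = 0.25 °C.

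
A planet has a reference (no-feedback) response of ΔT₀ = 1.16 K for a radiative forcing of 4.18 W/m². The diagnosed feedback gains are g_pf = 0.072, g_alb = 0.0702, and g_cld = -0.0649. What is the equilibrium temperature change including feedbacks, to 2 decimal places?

1.26 K

Total gain g = 0.072 + 0.0702 − 0.0649 = 0.0773.
Amplification A = 1/(1 − 0.0773) = 1.084.
ΔT = 1.16 × 1.084 = 1.26 K.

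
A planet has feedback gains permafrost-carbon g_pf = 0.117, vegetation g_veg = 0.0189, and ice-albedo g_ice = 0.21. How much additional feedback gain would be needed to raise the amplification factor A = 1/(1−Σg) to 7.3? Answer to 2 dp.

0.52

Current total gain = 0.3459.
Target gain for A = 7.3: g* = 1 − 1/7.3 = 0.863.
Additional gain needed = 0.863 − 0.3459 = 0.52.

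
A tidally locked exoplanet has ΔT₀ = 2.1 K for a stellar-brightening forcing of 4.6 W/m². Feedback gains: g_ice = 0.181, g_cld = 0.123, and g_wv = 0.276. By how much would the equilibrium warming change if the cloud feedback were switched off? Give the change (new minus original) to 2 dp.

-1.13 K

Original: g = 0.58, ΔT = 2.1/(1−0.58) = 5.0000 K.
Without cloud: g' = 0.457, ΔT' = 2.1/(1−0.457) = 3.8674 K.
Change = 3.8674 − 5.0000 = -1.13 K.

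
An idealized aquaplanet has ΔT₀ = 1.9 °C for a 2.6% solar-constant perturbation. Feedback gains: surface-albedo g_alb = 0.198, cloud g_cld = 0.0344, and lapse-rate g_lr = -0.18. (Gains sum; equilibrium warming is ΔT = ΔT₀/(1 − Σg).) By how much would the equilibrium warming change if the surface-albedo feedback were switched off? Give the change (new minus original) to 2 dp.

Original: g = 0.0524, ΔT = 1.9/(1−0.0524) = 2.0051 °C.
Without surface-albedo: g' = -0.1456, ΔT' = 1.9/(1+0.1456) = 1.6585 °C.
Change = 1.6585 − 2.0051 = -0.35 °C.

-0.35 °C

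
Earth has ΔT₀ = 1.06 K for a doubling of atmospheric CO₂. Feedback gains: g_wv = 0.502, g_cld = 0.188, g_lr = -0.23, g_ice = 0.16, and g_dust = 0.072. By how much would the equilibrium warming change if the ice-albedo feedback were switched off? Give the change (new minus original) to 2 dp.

Original: g = 0.692, ΔT = 1.06/(1−0.692) = 3.4416 K.
Without ice-albedo: g' = 0.532, ΔT' = 1.06/(1−0.532) = 2.2650 K.
Change = 2.2650 − 3.4416 = -1.18 K.

-1.18 K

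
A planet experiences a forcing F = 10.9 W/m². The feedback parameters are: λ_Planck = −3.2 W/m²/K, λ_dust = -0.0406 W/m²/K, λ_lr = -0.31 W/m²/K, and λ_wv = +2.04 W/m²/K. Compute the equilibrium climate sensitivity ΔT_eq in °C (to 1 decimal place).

7.2 °C

Net feedback parameter λ = (−3.2) + (-0.0406) + (-0.31) + (+2.04) = -1.5106 W/m²/K.
ΔT = −F/λ = −10.9/(-1.5106) = 7.2 °C.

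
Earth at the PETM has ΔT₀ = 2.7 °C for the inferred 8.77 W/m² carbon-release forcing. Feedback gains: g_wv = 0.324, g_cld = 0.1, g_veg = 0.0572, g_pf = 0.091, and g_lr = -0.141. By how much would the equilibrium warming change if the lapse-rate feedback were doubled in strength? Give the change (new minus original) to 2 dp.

Original: g = 0.4312, ΔT = 2.7/(1−0.4312) = 4.7468 °C.
With doubled lapse-rate: g' = 0.2902, ΔT' = 2.7/(1−0.2902) = 3.8039 °C.
Change = 3.8039 − 4.7468 = -0.94 °C.

-0.94 °C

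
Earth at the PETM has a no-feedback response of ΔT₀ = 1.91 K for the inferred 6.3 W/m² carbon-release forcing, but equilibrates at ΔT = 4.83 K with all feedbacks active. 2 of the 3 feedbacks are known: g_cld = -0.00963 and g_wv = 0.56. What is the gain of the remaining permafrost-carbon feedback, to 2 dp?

0.05

Amplification A = ΔT/ΔT₀ = 4.83/1.91 = 2.529.
Total gain g = 1 − 1/A = 1 − 1/2.529 = 0.6046.
Known gains sum to -0.00963 + 0.56 = 0.55037.
g_pf = 0.6046 − 0.55037 = 0.05.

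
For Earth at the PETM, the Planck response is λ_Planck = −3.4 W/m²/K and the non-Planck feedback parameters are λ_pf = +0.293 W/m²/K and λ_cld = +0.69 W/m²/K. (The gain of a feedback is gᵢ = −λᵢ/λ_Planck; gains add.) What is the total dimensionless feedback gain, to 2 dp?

0.29

Convert to gains: g_pf = 0.293/3.4 = 0.08618; g_cld = 0.69/3.4 = 0.2029.
Total gain g = 0.28908.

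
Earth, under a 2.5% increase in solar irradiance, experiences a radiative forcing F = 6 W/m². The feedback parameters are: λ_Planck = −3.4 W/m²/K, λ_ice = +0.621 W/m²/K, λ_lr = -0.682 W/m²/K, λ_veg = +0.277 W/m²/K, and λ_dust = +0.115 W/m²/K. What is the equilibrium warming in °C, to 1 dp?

2.0 °C

Net feedback parameter λ = (−3.4) + (+0.621) + (-0.682) + (+0.277) + (+0.115) = -3.069 W/m²/K.
ΔT = −F/λ = −6/(-3.069) = 2.0 °C.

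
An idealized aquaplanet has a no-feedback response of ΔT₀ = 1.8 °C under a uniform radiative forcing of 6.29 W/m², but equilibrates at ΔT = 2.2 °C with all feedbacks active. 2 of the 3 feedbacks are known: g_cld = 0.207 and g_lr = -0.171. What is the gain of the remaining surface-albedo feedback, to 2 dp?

0.15

Amplification A = ΔT/ΔT₀ = 2.2/1.8 = 1.222.
Total gain g = 1 − 1/A = 1 − 1/1.222 = 0.1817.
Known gains sum to 0.207 − 0.171 = 0.036.
g_alb = 0.1817 − 0.036 = 0.15.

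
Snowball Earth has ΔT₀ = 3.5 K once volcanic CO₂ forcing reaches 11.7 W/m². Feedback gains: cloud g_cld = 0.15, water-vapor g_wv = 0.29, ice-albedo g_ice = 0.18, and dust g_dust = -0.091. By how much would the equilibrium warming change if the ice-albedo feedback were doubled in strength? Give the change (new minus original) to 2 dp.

Original: g = 0.529, ΔT = 3.5/(1−0.529) = 7.4310 K.
With doubled ice-albedo: g' = 0.709, ΔT' = 3.5/(1−0.709) = 12.0275 K.
Change = 12.0275 − 7.4310 = 4.60 K.

4.60 K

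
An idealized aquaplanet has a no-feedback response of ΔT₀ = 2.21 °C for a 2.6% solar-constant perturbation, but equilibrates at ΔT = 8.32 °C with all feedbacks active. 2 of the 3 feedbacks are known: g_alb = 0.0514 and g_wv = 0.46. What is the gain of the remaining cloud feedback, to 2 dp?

Amplification A = ΔT/ΔT₀ = 8.32/2.21 = 3.765.
Total gain g = 1 − 1/A = 1 − 1/3.765 = 0.7344.
Known gains sum to 0.0514 + 0.46 = 0.5114.
g_cld = 0.7344 − 0.5114 = 0.22.

0.22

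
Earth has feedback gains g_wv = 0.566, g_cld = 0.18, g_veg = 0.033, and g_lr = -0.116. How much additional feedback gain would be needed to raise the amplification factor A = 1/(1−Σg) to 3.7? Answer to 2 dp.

Current total gain = 0.663.
Target gain for A = 3.7: g* = 1 − 1/3.7 = 0.7297.
Additional gain needed = 0.7297 − 0.663 = 0.07.

0.07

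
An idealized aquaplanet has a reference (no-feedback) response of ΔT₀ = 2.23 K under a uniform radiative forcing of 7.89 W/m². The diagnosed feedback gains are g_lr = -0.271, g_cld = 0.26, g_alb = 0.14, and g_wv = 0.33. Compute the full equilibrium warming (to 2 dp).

Total gain g = -0.271 + 0.26 + 0.14 + 0.33 = 0.459.
Amplification A = 1/(1 − 0.459) = 1.848.
ΔT = 2.23 × 1.848 = 4.12 K.

4.12 K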